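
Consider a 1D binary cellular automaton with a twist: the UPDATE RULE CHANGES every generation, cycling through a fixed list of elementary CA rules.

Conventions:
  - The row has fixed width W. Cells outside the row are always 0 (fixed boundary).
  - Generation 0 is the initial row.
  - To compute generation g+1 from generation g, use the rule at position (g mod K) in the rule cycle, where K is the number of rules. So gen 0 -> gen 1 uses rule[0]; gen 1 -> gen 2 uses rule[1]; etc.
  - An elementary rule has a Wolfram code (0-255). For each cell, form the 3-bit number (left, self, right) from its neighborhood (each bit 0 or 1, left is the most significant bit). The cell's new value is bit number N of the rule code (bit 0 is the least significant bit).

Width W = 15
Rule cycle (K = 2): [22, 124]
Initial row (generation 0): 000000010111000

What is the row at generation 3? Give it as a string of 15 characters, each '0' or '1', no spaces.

Answer: 000001000101001

Derivation:
Gen 0: 000000010111000
Gen 1 (rule 22): 000000110000100
Gen 2 (rule 124): 000000111000110
Gen 3 (rule 22): 000001000101001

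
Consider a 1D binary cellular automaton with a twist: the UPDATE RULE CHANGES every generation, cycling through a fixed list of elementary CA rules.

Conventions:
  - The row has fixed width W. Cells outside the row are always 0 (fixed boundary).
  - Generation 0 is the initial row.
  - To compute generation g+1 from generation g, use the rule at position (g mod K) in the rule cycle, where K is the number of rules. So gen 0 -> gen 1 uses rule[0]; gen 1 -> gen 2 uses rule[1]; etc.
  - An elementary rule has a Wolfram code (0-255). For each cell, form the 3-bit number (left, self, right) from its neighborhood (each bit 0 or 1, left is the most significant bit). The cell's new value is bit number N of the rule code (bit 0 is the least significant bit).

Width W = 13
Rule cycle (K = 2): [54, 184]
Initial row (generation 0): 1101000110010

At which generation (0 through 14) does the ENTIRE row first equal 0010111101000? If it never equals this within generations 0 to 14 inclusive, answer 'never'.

Answer: 4

Derivation:
Gen 0: 1101000110010
Gen 1 (rule 54): 0011101001111
Gen 2 (rule 184): 0011010101110
Gen 3 (rule 54): 0100111110001
Gen 4 (rule 184): 0010111101000
Gen 5 (rule 54): 0111000011100
Gen 6 (rule 184): 0110100011010
Gen 7 (rule 54): 1001110100111
Gen 8 (rule 184): 0101101010110
Gen 9 (rule 54): 1110011111001
Gen 10 (rule 184): 1101011110100
Gen 11 (rule 54): 0011100001110
Gen 12 (rule 184): 0011010001101
Gen 13 (rule 54): 0100111010011
Gen 14 (rule 184): 0010110101010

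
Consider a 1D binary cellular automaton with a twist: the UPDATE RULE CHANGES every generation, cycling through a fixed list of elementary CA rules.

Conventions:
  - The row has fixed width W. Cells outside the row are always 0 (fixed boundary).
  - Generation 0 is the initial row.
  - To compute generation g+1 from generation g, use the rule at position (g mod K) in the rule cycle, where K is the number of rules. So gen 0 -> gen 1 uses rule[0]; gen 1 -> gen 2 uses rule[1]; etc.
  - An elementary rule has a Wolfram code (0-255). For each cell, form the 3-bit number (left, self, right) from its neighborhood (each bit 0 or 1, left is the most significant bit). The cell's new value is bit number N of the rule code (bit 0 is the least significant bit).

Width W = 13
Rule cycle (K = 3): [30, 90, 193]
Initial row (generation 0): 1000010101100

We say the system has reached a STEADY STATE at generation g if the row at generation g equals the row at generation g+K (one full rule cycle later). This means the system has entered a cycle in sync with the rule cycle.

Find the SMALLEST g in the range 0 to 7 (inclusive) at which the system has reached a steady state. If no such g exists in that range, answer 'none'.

Answer: none

Derivation:
Gen 0: 1000010101100
Gen 1 (rule 30): 1100110101010
Gen 2 (rule 90): 1111110000001
Gen 3 (rule 193): 0111110111100
Gen 4 (rule 30): 1100000100010
Gen 5 (rule 90): 1110001010101
Gen 6 (rule 193): 0110100000000
Gen 7 (rule 30): 1100110000000
Gen 8 (rule 90): 1111111000000
Gen 9 (rule 193): 0111111011111
Gen 10 (rule 30): 1100000010000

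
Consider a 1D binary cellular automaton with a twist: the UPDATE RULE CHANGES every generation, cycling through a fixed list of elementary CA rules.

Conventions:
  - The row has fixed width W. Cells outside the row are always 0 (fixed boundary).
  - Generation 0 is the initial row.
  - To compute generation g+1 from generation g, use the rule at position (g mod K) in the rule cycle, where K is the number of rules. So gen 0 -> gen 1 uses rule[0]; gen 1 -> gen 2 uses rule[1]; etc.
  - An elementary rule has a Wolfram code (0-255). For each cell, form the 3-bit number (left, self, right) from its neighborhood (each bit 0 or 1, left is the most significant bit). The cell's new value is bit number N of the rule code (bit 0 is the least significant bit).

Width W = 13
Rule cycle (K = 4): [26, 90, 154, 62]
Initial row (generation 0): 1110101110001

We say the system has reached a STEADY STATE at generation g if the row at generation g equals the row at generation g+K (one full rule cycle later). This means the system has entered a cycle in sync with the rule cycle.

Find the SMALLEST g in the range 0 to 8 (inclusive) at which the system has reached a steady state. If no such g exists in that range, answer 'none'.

Answer: none

Derivation:
Gen 0: 1110101110001
Gen 1 (rule 26): 1000001001010
Gen 2 (rule 90): 0100010110001
Gen 3 (rule 154): 1010100101010
Gen 4 (rule 62): 1111111111111
Gen 5 (rule 26): 1000000000000
Gen 6 (rule 90): 0100000000000
Gen 7 (rule 154): 1010000000000
Gen 8 (rule 62): 1111000000000
Gen 9 (rule 26): 1000100000000
Gen 10 (rule 90): 0101010000000
Gen 11 (rule 154): 1000001000000
Gen 12 (rule 62): 1100011100000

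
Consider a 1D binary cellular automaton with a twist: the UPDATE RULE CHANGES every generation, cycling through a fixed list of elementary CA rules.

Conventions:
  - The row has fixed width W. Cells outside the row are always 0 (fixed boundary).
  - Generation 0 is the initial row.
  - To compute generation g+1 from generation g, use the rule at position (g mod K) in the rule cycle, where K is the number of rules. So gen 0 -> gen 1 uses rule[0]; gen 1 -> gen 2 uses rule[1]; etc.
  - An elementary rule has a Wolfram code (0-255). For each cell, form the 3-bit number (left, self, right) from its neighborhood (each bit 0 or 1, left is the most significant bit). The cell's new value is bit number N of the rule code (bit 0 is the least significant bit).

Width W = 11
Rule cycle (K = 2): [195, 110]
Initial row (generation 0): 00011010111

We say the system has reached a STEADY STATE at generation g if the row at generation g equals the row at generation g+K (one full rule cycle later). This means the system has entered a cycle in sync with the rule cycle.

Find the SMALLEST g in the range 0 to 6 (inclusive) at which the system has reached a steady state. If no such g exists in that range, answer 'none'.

Gen 0: 00011010111
Gen 1 (rule 195): 11101000011
Gen 2 (rule 110): 10111000111
Gen 3 (rule 195): 00011011011
Gen 4 (rule 110): 00111111111
Gen 5 (rule 195): 11011111111
Gen 6 (rule 110): 11110000001
Gen 7 (rule 195): 01110111110
Gen 8 (rule 110): 11011100010

Answer: none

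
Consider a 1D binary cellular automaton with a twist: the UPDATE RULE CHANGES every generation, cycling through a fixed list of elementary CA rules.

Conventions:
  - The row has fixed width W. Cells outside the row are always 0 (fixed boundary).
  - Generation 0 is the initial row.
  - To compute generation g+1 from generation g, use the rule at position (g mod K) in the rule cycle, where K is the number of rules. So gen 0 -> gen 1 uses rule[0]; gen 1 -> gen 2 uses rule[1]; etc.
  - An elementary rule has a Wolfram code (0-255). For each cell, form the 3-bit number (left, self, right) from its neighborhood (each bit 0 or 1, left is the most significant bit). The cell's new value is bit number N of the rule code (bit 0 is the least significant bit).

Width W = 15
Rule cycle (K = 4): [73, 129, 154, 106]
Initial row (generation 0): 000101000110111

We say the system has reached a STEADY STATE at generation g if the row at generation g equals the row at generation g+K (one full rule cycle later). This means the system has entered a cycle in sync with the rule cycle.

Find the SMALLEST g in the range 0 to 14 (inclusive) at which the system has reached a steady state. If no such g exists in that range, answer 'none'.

Gen 0: 000101000110111
Gen 1 (rule 73): 110000010110101
Gen 2 (rule 129): 000111000000000
Gen 3 (rule 154): 001110100000000
Gen 4 (rule 106): 011011000000000
Gen 5 (rule 73): 011011011111111
Gen 6 (rule 129): 000000001111110
Gen 7 (rule 154): 000000011111101
Gen 8 (rule 106): 000000110000110
Gen 9 (rule 73): 111110110110110
Gen 10 (rule 129): 011100000000000
Gen 11 (rule 154): 111010000000000
Gen 12 (rule 106): 101100000000000
Gen 13 (rule 73): 001101111111111
Gen 14 (rule 129): 100000111111110
Gen 15 (rule 154): 010001111111101
Gen 16 (rule 106): 100011000000110
Gen 17 (rule 73): 001011011110110
Gen 18 (rule 129): 100000001100000

Answer: none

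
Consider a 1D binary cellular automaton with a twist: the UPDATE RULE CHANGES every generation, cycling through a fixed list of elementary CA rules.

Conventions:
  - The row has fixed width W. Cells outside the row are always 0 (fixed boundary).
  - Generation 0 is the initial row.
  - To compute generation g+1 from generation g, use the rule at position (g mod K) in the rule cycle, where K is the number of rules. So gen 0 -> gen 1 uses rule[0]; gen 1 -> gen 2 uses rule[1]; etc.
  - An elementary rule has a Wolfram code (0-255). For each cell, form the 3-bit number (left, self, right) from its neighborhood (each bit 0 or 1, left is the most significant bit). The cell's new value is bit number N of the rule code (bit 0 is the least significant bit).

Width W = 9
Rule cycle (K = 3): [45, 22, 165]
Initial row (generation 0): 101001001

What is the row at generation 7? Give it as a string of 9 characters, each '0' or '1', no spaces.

Gen 0: 101001001
Gen 1 (rule 45): 111001001
Gen 2 (rule 22): 000111111
Gen 3 (rule 165): 110011110
Gen 4 (rule 45): 100010000
Gen 5 (rule 22): 110111000
Gen 6 (rule 165): 001010011
Gen 7 (rule 45): 101110010

Answer: 101110010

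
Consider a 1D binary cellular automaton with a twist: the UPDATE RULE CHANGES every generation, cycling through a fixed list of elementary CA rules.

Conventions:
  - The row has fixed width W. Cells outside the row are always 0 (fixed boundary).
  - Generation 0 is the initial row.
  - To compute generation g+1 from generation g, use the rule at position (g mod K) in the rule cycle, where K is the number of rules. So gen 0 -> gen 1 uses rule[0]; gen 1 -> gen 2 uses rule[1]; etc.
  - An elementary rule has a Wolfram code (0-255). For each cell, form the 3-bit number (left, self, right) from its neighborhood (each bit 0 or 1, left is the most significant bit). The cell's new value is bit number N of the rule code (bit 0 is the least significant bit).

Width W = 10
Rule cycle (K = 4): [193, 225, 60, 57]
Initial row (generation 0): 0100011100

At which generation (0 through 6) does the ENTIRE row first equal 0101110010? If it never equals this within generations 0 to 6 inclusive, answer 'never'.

Answer: 4

Derivation:
Gen 0: 0100011100
Gen 1 (rule 193): 0001001101
Gen 2 (rule 225): 1100000110
Gen 3 (rule 60): 1010000101
Gen 4 (rule 57): 0101110010
Gen 5 (rule 193): 0000110000
Gen 6 (rule 225): 1110010111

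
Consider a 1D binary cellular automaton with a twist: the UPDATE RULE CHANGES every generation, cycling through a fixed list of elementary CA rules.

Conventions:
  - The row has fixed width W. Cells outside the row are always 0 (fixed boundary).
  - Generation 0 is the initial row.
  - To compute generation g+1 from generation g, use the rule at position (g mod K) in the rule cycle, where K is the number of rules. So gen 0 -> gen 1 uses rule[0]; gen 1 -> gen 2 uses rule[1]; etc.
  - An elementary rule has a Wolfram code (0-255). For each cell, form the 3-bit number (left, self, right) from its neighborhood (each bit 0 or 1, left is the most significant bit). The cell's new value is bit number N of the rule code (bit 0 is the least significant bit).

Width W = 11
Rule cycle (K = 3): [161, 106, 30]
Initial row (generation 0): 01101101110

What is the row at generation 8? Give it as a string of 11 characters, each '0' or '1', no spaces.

Answer: 00001010100

Derivation:
Gen 0: 01101101110
Gen 1 (rule 161): 00010010100
Gen 2 (rule 106): 00100101000
Gen 3 (rule 30): 01111101100
Gen 4 (rule 161): 00111010001
Gen 5 (rule 106): 01101100010
Gen 6 (rule 30): 11001010111
Gen 7 (rule 161): 00000101010
Gen 8 (rule 106): 00001010100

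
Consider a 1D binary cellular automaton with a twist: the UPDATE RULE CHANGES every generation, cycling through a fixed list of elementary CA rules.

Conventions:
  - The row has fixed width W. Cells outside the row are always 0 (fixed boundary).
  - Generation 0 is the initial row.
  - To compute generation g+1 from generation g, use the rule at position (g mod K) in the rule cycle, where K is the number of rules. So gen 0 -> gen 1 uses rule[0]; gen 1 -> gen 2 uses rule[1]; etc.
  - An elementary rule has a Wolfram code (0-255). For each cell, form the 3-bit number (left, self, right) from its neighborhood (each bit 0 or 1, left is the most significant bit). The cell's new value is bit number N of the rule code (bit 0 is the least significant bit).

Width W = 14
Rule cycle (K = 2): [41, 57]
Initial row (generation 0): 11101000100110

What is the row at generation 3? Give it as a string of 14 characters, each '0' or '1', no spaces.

Gen 0: 11101000100110
Gen 1 (rule 41): 10010010000100
Gen 2 (rule 57): 01001001110011
Gen 3 (rule 41): 00000001000010

Answer: 00000001000010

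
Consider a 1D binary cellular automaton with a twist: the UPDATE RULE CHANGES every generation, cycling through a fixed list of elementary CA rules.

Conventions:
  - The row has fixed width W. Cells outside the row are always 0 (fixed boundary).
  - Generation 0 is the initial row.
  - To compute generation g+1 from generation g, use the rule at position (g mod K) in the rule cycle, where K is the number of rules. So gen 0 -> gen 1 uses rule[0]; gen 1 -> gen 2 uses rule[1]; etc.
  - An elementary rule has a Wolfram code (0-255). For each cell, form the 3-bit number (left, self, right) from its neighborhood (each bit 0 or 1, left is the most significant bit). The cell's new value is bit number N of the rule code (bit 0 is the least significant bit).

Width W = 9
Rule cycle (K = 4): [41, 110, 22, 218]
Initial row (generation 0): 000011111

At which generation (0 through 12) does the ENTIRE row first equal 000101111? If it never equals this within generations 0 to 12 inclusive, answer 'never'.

Gen 0: 000011111
Gen 1 (rule 41): 111010000
Gen 2 (rule 110): 101110000
Gen 3 (rule 22): 100001000
Gen 4 (rule 218): 010010100
Gen 5 (rule 41): 000001001
Gen 6 (rule 110): 000011011
Gen 7 (rule 22): 000100000
Gen 8 (rule 218): 001010000
Gen 9 (rule 41): 100100111
Gen 10 (rule 110): 101101101
Gen 11 (rule 22): 100000001
Gen 12 (rule 218): 010000010

Answer: never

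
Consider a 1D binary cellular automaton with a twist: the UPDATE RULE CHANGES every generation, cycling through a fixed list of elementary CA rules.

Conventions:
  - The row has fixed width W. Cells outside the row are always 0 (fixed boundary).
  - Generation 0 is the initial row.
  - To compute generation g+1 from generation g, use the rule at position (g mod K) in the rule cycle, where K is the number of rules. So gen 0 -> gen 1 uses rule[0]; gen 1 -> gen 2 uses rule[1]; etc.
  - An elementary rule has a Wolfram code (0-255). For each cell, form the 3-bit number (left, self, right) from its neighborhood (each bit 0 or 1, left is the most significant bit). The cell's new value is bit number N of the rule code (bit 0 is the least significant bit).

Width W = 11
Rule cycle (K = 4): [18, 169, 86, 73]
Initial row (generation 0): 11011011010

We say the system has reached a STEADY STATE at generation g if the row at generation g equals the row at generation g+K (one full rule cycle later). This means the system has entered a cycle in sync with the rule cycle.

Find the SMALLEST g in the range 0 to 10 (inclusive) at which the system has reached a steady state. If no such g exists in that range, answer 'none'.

Answer: 1

Derivation:
Gen 0: 11011011010
Gen 1 (rule 18): 00000000001
Gen 2 (rule 169): 11111111100
Gen 3 (rule 86): 00000000110
Gen 4 (rule 73): 11111110110
Gen 5 (rule 18): 00000000001
Gen 6 (rule 169): 11111111100
Gen 7 (rule 86): 00000000110
Gen 8 (rule 73): 11111110110
Gen 9 (rule 18): 00000000001
Gen 10 (rule 169): 11111111100
Gen 11 (rule 86): 00000000110
Gen 12 (rule 73): 11111110110
Gen 13 (rule 18): 00000000001
Gen 14 (rule 169): 11111111100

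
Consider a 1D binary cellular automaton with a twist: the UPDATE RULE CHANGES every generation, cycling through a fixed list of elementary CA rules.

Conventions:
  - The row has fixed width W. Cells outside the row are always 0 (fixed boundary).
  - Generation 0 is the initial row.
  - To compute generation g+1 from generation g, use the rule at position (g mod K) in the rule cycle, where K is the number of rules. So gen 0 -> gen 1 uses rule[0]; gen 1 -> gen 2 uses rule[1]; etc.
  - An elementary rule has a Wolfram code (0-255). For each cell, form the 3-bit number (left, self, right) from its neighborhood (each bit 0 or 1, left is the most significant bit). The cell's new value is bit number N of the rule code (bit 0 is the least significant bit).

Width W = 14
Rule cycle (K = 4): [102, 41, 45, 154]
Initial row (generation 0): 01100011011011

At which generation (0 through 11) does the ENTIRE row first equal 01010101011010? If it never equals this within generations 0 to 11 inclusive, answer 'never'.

Gen 0: 01100011011011
Gen 1 (rule 102): 10100101101101
Gen 2 (rule 41): 01000011011010
Gen 3 (rule 45): 01011010110110
Gen 4 (rule 154): 10010000100101
Gen 5 (rule 102): 10110001101111
Gen 6 (rule 41): 01100101011000
Gen 7 (rule 45): 01000111110011
Gen 8 (rule 154): 10101111101110
Gen 9 (rule 102): 11110000110010
Gen 10 (rule 41): 10000110100000
Gen 11 (rule 45): 10110101101111

Answer: never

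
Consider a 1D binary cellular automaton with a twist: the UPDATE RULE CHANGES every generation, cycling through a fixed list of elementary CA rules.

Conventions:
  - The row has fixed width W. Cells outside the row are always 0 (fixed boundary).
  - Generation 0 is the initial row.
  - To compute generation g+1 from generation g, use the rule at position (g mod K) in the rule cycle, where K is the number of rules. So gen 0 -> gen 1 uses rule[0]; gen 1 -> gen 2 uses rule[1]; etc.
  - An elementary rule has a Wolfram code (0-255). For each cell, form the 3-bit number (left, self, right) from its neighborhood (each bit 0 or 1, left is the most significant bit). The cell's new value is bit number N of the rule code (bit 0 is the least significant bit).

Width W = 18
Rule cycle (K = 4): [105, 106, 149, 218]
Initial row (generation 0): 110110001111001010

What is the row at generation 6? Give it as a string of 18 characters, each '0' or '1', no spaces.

Gen 0: 110110001111001010
Gen 1 (rule 105): 111110101001000100
Gen 2 (rule 106): 100011010010001000
Gen 3 (rule 149): 111000011011101111
Gen 4 (rule 218): 111100111011101111
Gen 5 (rule 105): 100100101110111001
Gen 6 (rule 106): 001001011011101010

Answer: 001001011011101010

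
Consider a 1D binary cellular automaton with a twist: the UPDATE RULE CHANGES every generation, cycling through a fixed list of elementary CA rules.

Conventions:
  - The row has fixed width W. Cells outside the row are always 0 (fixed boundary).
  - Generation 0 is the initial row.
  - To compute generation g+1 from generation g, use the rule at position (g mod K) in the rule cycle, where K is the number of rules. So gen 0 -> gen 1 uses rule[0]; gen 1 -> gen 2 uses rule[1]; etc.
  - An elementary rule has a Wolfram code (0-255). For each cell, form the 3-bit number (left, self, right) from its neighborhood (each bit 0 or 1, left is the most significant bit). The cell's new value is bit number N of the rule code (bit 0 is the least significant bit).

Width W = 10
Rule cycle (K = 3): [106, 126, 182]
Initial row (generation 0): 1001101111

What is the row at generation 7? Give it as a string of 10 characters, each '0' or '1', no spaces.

Gen 0: 1001101111
Gen 1 (rule 106): 0011111001
Gen 2 (rule 126): 0110001111
Gen 3 (rule 182): 1001010110
Gen 4 (rule 106): 0010101110
Gen 5 (rule 126): 0111111011
Gen 6 (rule 182): 1011110100
Gen 7 (rule 106): 0110011000

Answer: 0110011000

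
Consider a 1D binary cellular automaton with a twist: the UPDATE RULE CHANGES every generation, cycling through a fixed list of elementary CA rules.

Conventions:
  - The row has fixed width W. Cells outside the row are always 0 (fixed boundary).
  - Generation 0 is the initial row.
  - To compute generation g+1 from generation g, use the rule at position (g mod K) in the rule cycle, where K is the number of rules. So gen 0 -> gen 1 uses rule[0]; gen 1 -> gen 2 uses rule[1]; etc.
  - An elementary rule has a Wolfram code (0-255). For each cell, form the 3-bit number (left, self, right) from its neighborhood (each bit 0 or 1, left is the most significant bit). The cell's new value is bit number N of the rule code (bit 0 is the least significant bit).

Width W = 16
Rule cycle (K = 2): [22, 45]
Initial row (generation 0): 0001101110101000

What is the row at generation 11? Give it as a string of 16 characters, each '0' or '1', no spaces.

Answer: 0000000000000110

Derivation:
Gen 0: 0001101110101000
Gen 1 (rule 22): 0010000000101100
Gen 2 (rule 45): 1010111110111001
Gen 3 (rule 22): 1010000000000111
Gen 4 (rule 45): 1110111111110100
Gen 5 (rule 22): 0000000000000110
Gen 6 (rule 45): 1111111111110100
Gen 7 (rule 22): 0000000000000110
Gen 8 (rule 45): 1111111111110100
Gen 9 (rule 22): 0000000000000110
Gen 10 (rule 45): 1111111111110100
Gen 11 (rule 22): 0000000000000110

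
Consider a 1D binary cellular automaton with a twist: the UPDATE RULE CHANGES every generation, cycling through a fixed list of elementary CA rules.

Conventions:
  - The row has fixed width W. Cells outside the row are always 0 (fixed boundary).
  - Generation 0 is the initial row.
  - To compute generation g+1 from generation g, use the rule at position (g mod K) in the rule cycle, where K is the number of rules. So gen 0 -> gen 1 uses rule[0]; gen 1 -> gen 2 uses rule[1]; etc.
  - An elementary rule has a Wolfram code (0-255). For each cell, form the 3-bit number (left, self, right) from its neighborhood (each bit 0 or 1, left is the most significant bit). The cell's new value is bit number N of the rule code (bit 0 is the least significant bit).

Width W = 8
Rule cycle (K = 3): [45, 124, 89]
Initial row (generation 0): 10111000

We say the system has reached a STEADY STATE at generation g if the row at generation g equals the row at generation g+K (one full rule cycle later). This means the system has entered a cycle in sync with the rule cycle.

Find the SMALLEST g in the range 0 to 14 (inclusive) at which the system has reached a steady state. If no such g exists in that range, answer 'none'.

Gen 0: 10111000
Gen 1 (rule 45): 11100011
Gen 2 (rule 124): 10110011
Gen 3 (rule 89): 00111011
Gen 4 (rule 45): 10100110
Gen 5 (rule 124): 11110111
Gen 6 (rule 89): 10010101
Gen 7 (rule 45): 10011111
Gen 8 (rule 124): 11010001
Gen 9 (rule 89): 11001100
Gen 10 (rule 45): 10001001
Gen 11 (rule 124): 11001101
Gen 12 (rule 89): 11101100
Gen 13 (rule 45): 10011001
Gen 14 (rule 124): 11011101
Gen 15 (rule 89): 11010100
Gen 16 (rule 45): 10111101
Gen 17 (rule 124): 11100111

Answer: none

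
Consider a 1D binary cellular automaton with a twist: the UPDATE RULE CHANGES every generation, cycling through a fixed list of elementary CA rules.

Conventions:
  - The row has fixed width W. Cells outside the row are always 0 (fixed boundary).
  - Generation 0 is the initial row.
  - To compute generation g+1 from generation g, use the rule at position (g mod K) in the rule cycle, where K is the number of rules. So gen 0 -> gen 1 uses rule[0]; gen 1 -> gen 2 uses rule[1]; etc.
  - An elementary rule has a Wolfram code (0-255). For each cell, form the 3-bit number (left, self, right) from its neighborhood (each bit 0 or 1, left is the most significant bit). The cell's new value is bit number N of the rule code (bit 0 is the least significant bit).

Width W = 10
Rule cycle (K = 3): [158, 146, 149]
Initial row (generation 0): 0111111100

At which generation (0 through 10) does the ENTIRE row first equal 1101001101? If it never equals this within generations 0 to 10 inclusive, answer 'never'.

Answer: never

Derivation:
Gen 0: 0111111100
Gen 1 (rule 158): 1111111010
Gen 2 (rule 146): 0111110001
Gen 3 (rule 149): 0011101101
Gen 4 (rule 158): 0111001001
Gen 5 (rule 146): 1010110110
Gen 6 (rule 149): 1010000001
Gen 7 (rule 158): 1011000011
Gen 8 (rule 146): 0000100100
Gen 9 (rule 149): 1110110111
Gen 10 (rule 158): 1100100110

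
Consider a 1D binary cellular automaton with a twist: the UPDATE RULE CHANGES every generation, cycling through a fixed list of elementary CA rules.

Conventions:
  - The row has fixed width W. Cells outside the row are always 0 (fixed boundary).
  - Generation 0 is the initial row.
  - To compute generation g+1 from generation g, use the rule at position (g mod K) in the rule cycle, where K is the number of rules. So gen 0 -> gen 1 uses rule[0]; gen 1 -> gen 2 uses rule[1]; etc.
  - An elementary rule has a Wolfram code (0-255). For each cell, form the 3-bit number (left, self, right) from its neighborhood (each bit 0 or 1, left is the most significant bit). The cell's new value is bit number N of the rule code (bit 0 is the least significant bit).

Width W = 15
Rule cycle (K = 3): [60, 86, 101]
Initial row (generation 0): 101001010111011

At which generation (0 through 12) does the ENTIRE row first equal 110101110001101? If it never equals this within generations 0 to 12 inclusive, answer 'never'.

Gen 0: 101001010111011
Gen 1 (rule 60): 111101111100110
Gen 2 (rule 86): 000100000111011
Gen 3 (rule 101): 110101110001101
Gen 4 (rule 60): 101111001001011
Gen 5 (rule 86): 100001111111001
Gen 6 (rule 101): 101100000001001
Gen 7 (rule 60): 111010000001101
Gen 8 (rule 86): 001011000010101
Gen 9 (rule 101): 101101011011111
Gen 10 (rule 60): 111011110110000
Gen 11 (rule 86): 001000010011000
Gen 12 (rule 101): 101011010001011

Answer: 3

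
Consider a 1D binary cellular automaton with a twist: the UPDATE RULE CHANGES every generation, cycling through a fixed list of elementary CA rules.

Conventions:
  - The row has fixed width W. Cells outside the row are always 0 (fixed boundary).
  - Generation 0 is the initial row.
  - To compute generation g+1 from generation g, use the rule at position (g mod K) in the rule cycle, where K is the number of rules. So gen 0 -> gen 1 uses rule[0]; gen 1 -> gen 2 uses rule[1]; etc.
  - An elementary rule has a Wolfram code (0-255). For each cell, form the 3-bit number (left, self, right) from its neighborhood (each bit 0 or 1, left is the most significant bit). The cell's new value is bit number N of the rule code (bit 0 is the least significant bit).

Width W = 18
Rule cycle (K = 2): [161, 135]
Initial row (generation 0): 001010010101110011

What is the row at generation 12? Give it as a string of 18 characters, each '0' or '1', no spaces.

Answer: 110101010101010101

Derivation:
Gen 0: 001010010101110011
Gen 1 (rule 161): 100100001010100000
Gen 2 (rule 135): 101101111010101111
Gen 3 (rule 161): 010010110101010110
Gen 4 (rule 135): 110110000101010000
Gen 5 (rule 161): 001000110010100111
Gen 6 (rule 135): 111011000110101010
Gen 7 (rule 161): 010100010001010100
Gen 8 (rule 135): 110101110111010101
Gen 9 (rule 161): 001010101010101010
Gen 10 (rule 135): 111010101010101010
Gen 11 (rule 161): 010101010101010100
Gen 12 (rule 135): 110101010101010101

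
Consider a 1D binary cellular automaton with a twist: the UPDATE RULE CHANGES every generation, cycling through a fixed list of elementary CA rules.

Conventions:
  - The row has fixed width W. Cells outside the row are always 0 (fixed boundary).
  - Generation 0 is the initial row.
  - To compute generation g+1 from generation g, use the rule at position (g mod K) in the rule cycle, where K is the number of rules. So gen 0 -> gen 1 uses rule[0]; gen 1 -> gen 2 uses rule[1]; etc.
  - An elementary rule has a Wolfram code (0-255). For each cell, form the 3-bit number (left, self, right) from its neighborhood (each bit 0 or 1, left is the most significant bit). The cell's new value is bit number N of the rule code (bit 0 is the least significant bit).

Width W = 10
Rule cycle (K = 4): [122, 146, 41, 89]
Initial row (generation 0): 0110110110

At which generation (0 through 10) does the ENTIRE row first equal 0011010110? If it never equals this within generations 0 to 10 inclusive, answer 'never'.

Answer: never

Derivation:
Gen 0: 0110110110
Gen 1 (rule 122): 1111111111
Gen 2 (rule 146): 0111111110
Gen 3 (rule 41): 0100000000
Gen 4 (rule 89): 0011111111
Gen 5 (rule 122): 0110000001
Gen 6 (rule 146): 1001000010
Gen 7 (rule 41): 0000011000
Gen 8 (rule 89): 1111011111
Gen 9 (rule 122): 1001110001
Gen 10 (rule 146): 0110101010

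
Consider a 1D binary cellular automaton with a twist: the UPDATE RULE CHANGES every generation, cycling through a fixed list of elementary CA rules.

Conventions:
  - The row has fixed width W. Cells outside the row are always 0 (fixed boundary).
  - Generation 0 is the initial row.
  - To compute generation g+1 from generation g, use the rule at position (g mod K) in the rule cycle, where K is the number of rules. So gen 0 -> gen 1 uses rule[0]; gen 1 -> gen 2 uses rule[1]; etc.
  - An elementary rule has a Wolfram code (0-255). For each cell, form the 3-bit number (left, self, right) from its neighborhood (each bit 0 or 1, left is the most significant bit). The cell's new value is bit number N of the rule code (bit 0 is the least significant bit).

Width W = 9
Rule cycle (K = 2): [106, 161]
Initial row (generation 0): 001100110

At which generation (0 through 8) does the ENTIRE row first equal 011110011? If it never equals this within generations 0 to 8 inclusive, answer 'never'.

Answer: never

Derivation:
Gen 0: 001100110
Gen 1 (rule 106): 011101110
Gen 2 (rule 161): 001010100
Gen 3 (rule 106): 010101000
Gen 4 (rule 161): 001010011
Gen 5 (rule 106): 010100111
Gen 6 (rule 161): 001000010
Gen 7 (rule 106): 010000100
Gen 8 (rule 161): 000110001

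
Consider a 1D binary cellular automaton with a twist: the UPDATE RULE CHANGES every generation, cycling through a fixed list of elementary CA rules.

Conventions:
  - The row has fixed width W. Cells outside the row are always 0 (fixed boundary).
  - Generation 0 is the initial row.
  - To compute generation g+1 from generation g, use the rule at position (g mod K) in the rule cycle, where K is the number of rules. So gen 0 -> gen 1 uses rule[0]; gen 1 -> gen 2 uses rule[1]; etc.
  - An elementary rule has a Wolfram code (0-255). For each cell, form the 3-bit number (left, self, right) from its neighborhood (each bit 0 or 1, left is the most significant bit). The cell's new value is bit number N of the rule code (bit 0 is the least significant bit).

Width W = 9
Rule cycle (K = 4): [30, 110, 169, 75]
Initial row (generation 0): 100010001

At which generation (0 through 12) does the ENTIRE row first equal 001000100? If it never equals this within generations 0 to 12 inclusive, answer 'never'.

Gen 0: 100010001
Gen 1 (rule 30): 110111011
Gen 2 (rule 110): 111101111
Gen 3 (rule 169): 111011110
Gen 4 (rule 75): 101010010
Gen 5 (rule 30): 101011111
Gen 6 (rule 110): 111110001
Gen 7 (rule 169): 111100100
Gen 8 (rule 75): 100101001
Gen 9 (rule 30): 111101111
Gen 10 (rule 110): 100111001
Gen 11 (rule 169): 000110000
Gen 12 (rule 75): 111110111

Answer: never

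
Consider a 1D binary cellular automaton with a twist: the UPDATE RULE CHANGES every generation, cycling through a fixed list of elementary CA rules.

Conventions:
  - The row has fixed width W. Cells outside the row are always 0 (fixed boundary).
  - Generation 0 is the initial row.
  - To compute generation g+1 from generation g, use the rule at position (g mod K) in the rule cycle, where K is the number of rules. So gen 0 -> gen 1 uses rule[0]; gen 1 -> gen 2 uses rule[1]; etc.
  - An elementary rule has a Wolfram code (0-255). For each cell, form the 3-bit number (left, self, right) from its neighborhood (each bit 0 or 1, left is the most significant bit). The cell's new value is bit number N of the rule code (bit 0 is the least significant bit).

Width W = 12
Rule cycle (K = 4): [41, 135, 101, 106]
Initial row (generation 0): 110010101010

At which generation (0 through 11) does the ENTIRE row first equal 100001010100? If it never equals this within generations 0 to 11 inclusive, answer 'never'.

Gen 0: 110010101010
Gen 1 (rule 41): 100001010100
Gen 2 (rule 135): 101111010101
Gen 3 (rule 101): 110001111111
Gen 4 (rule 106): 110011000001
Gen 5 (rule 41): 100010011100
Gen 6 (rule 135): 101110101001
Gen 7 (rule 101): 110011111001
Gen 8 (rule 106): 110110001010
Gen 9 (rule 41): 101100100100
Gen 10 (rule 135): 100001101101
Gen 11 (rule 101): 101100110111

Answer: 1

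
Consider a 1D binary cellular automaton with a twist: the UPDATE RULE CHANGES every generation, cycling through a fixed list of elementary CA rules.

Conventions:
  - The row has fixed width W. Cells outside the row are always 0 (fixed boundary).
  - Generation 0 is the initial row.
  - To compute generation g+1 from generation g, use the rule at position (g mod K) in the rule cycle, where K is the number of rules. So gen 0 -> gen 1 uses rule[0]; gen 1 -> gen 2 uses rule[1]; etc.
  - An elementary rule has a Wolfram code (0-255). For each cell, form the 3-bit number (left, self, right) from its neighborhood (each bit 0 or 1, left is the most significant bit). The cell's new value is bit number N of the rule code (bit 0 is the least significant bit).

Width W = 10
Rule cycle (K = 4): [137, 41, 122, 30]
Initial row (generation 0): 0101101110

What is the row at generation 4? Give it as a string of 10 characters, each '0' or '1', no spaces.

Gen 0: 0101101110
Gen 1 (rule 137): 0001001100
Gen 2 (rule 41): 1100001001
Gen 3 (rule 122): 1110010110
Gen 4 (rule 30): 1001110101

Answer: 1001110101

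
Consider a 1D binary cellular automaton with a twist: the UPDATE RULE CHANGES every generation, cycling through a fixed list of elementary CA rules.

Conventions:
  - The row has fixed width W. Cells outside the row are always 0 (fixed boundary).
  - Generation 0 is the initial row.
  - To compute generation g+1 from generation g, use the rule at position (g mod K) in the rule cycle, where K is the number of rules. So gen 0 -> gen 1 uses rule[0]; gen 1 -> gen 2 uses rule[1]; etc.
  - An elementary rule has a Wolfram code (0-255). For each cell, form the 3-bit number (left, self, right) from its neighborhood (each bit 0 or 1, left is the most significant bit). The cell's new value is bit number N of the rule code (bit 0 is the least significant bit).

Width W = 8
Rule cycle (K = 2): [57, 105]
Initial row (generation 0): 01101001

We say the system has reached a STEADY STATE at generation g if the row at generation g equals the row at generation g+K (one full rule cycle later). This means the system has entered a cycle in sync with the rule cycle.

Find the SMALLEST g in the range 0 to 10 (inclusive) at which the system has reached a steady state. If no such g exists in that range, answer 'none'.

Gen 0: 01101001
Gen 1 (rule 57): 01010100
Gen 2 (rule 105): 00101001
Gen 3 (rule 57): 10010100
Gen 4 (rule 105): 00001001
Gen 5 (rule 57): 11100100
Gen 6 (rule 105): 10100001
Gen 7 (rule 57): 01011100
Gen 8 (rule 105): 00110101
Gen 9 (rule 57): 10101010
Gen 10 (rule 105): 01010100
Gen 11 (rule 57): 00101011
Gen 12 (rule 105): 10010111

Answer: none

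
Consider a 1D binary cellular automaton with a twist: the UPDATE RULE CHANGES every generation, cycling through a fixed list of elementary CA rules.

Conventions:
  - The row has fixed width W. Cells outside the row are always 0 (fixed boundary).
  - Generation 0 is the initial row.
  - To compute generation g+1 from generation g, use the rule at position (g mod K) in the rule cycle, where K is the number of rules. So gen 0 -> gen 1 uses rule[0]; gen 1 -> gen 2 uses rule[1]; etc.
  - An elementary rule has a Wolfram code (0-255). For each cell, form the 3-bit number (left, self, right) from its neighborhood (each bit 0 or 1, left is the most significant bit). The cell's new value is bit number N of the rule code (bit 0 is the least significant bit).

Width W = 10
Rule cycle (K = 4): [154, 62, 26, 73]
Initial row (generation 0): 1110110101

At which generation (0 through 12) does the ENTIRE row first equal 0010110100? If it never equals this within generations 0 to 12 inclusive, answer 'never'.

Answer: never

Derivation:
Gen 0: 1110110101
Gen 1 (rule 154): 1100100000
Gen 2 (rule 62): 1011110000
Gen 3 (rule 26): 0010001000
Gen 4 (rule 73): 1000100011
Gen 5 (rule 154): 0101010110
Gen 6 (rule 62): 1111111101
Gen 7 (rule 26): 1000000000
Gen 8 (rule 73): 0011111111
Gen 9 (rule 154): 0111111110
Gen 10 (rule 62): 1100000001
Gen 11 (rule 26): 1010000010
Gen 12 (rule 73): 0000111000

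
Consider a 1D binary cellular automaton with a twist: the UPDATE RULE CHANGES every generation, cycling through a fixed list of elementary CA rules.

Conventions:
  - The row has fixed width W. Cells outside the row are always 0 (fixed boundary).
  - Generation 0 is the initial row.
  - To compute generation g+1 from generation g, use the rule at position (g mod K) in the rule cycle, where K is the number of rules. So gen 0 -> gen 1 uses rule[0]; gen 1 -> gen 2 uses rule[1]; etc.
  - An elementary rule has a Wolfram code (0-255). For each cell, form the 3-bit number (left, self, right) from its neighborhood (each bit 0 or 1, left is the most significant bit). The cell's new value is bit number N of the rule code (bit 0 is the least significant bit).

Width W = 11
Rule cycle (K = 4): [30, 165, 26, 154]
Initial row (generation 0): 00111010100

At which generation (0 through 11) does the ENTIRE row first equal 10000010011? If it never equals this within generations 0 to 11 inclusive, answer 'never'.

Gen 0: 00111010100
Gen 1 (rule 30): 01100010110
Gen 2 (rule 165): 00001011000
Gen 3 (rule 26): 00010010100
Gen 4 (rule 154): 00101100010
Gen 5 (rule 30): 01101010111
Gen 6 (rule 165): 00011111010
Gen 7 (rule 26): 00110000001
Gen 8 (rule 154): 01101000010
Gen 9 (rule 30): 11001100111
Gen 10 (rule 165): 00000000010
Gen 11 (rule 26): 00000000101

Answer: never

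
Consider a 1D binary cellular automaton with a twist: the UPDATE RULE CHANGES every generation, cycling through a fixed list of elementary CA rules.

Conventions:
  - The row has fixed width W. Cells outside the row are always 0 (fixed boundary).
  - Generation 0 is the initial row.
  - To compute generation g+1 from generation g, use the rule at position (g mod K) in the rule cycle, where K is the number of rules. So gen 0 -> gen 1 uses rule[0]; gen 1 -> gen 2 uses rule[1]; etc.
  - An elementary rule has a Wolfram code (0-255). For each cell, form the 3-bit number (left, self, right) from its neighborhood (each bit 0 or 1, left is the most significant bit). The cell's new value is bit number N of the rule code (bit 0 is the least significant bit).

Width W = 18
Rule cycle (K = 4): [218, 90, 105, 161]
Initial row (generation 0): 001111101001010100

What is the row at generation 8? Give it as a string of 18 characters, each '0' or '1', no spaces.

Gen 0: 001111101001010100
Gen 1 (rule 218): 011111100110000010
Gen 2 (rule 90): 110000111111000101
Gen 3 (rule 105): 110110100001010010
Gen 4 (rule 161): 001001001100100000
Gen 5 (rule 218): 010110111111010000
Gen 6 (rule 90): 100110100001001000
Gen 7 (rule 105): 000111001100000011
Gen 8 (rule 161): 110010000001111000

Answer: 110010000001111000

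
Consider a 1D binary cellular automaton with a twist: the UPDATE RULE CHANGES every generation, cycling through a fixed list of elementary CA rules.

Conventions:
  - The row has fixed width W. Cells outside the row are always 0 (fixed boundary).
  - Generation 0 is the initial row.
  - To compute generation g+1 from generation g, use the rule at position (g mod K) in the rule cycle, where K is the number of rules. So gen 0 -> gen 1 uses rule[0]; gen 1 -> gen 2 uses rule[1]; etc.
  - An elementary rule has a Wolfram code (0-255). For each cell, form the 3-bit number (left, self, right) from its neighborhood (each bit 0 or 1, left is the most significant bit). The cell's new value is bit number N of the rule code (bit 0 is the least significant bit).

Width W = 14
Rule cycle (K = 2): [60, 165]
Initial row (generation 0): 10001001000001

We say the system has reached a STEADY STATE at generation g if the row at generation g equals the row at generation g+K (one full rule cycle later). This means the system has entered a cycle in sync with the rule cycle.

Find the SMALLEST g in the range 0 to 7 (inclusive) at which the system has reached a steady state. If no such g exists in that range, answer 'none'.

Gen 0: 10001001000001
Gen 1 (rule 60): 11001101100001
Gen 2 (rule 165): 00000010001101
Gen 3 (rule 60): 00000011001011
Gen 4 (rule 165): 11111000001100
Gen 5 (rule 60): 10000100001010
Gen 6 (rule 165): 10110101101110
Gen 7 (rule 60): 11101111011001
Gen 8 (rule 165): 01010110100001
Gen 9 (rule 60): 01111101110001

Answer: none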